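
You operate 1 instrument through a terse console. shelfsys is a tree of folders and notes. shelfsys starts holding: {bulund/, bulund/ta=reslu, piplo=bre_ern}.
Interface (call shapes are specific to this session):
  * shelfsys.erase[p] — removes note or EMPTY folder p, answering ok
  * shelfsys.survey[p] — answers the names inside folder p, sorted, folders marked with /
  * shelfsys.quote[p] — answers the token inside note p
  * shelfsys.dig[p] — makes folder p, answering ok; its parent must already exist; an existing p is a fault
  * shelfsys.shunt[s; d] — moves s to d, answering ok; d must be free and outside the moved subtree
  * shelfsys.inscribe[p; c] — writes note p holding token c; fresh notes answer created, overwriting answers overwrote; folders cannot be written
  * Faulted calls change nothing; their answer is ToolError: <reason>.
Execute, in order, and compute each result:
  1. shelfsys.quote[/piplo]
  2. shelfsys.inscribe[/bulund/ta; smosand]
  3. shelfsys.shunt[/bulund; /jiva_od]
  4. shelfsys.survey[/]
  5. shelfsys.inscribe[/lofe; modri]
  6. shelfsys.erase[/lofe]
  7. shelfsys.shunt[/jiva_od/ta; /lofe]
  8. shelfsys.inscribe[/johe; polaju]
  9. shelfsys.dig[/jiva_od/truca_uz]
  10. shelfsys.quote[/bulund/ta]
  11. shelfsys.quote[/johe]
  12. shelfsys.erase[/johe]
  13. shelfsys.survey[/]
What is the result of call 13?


Answer: [jiva_od/, lofe, piplo]

Derivation:
CALL shelfsys.quote[/piplo]
RET  bre_ern
CALL shelfsys.inscribe[/bulund/ta; smosand]
RET  overwrote
CALL shelfsys.shunt[/bulund; /jiva_od]
RET  ok
CALL shelfsys.survey[/]
RET  [jiva_od/, piplo]
CALL shelfsys.inscribe[/lofe; modri]
RET  created
CALL shelfsys.erase[/lofe]
RET  ok
CALL shelfsys.shunt[/jiva_od/ta; /lofe]
RET  ok
CALL shelfsys.inscribe[/johe; polaju]
RET  created
CALL shelfsys.dig[/jiva_od/truca_uz]
RET  ok
CALL shelfsys.quote[/bulund/ta]
RET  ToolError: not found
CALL shelfsys.quote[/johe]
RET  polaju
CALL shelfsys.erase[/johe]
RET  ok
CALL shelfsys.survey[/]
RET  [jiva_od/, lofe, piplo]


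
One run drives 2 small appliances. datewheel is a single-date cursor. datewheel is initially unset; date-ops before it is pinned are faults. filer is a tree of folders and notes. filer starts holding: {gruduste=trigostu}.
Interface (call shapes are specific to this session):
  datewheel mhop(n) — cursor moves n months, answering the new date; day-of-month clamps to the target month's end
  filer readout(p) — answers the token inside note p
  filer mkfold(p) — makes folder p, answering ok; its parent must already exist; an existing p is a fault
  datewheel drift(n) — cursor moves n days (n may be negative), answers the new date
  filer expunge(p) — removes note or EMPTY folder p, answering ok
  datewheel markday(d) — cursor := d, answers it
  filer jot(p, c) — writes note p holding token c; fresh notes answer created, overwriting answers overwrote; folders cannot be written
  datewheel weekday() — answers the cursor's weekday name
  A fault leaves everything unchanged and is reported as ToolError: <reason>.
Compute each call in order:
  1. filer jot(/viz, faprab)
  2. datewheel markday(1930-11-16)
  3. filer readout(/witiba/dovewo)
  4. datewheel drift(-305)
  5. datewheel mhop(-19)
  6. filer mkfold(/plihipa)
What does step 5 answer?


>> filer jot(p: /viz, c: faprab)
<< created
>> datewheel markday(d: 1930-11-16)
<< 1930-11-16
>> filer readout(p: /witiba/dovewo)
<< ToolError: not found
>> datewheel drift(n: -305)
<< 1930-01-15
>> datewheel mhop(n: -19)
<< 1928-06-15
>> filer mkfold(p: /plihipa)
<< ok

Answer: 1928-06-15


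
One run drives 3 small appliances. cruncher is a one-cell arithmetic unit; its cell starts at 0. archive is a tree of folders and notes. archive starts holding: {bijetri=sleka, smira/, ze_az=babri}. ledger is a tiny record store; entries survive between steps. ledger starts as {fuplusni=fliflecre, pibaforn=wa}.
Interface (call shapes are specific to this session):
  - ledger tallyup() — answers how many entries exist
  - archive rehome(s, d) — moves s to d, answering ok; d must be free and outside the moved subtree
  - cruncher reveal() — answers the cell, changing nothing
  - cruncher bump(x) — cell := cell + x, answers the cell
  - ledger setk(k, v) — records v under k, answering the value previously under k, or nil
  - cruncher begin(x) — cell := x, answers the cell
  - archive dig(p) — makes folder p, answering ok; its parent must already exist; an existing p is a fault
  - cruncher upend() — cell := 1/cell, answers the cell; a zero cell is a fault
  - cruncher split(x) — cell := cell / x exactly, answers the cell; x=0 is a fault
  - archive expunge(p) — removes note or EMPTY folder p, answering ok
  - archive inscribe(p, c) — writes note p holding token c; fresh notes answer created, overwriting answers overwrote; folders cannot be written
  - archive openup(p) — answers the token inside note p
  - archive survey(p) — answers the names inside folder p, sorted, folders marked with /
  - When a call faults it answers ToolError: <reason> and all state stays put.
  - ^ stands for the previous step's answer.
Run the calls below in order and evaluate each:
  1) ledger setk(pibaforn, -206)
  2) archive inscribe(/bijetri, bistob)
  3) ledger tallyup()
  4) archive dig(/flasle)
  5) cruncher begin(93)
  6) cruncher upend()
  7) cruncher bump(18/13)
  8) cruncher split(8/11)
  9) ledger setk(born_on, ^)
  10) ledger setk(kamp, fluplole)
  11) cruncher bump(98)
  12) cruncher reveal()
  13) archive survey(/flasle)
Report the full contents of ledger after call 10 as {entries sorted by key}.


~$ ledger setk k='pibaforn' v='-206'
= wa
~$ archive inscribe p='/bijetri' c='bistob'
= overwrote
~$ ledger tallyup
= 2
~$ archive dig p='/flasle'
= ok
~$ cruncher begin x='93'
= 93
~$ cruncher upend
= 1/93
~$ cruncher bump x='18/13'
= 1687/1209
~$ cruncher split x='8/11'
= 18557/9672
~$ ledger setk k='born_on' v='^'
= nil
~$ ledger setk k='kamp' v='fluplole'
= nil
~$ cruncher bump x='98'
= 966413/9672
~$ cruncher reveal
= 966413/9672
~$ archive survey p='/flasle'
= []

Answer: {born_on=18557/9672, fuplusni=fliflecre, kamp=fluplole, pibaforn=-206}


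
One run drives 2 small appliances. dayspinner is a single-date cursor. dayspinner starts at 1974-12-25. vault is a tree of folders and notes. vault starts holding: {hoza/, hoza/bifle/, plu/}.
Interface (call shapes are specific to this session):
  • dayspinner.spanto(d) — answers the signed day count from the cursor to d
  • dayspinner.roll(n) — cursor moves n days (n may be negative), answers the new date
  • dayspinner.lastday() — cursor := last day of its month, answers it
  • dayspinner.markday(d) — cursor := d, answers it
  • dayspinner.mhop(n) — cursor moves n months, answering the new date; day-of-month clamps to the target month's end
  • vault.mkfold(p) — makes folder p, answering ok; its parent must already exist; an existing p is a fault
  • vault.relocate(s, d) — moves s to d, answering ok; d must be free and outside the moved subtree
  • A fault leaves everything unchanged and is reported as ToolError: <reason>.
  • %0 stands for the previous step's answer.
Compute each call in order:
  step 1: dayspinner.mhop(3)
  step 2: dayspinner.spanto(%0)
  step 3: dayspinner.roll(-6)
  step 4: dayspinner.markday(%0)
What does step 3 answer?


// dayspinner.mhop(n='3') => 1975-03-25
// dayspinner.spanto(d='%0') => 0
// dayspinner.roll(n='-6') => 1975-03-19
// dayspinner.markday(d='%0') => 1975-03-19

Answer: 1975-03-19


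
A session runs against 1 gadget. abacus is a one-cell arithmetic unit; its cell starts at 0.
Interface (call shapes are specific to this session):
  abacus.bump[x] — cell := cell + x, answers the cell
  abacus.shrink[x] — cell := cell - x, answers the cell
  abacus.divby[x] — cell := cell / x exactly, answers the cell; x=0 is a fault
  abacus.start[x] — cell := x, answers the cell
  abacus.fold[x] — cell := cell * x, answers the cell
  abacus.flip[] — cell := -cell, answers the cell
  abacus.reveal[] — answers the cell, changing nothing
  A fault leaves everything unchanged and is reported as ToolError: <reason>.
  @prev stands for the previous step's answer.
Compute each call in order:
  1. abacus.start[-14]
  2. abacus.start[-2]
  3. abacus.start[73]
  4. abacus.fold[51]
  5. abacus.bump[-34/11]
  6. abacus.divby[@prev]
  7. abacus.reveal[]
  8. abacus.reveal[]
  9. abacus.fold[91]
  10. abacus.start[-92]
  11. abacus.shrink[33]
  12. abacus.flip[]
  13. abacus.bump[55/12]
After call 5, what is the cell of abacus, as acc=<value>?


% abacus.start(-14) -> -14
% abacus.start(-2) -> -2
% abacus.start(73) -> 73
% abacus.fold(51) -> 3723
% abacus.bump(-34/11) -> 40919/11
% abacus.divby(@prev) -> 1
% abacus.reveal() -> 1
% abacus.reveal() -> 1
% abacus.fold(91) -> 91
% abacus.start(-92) -> -92
% abacus.shrink(33) -> -125
% abacus.flip() -> 125
% abacus.bump(55/12) -> 1555/12

Answer: acc=40919/11


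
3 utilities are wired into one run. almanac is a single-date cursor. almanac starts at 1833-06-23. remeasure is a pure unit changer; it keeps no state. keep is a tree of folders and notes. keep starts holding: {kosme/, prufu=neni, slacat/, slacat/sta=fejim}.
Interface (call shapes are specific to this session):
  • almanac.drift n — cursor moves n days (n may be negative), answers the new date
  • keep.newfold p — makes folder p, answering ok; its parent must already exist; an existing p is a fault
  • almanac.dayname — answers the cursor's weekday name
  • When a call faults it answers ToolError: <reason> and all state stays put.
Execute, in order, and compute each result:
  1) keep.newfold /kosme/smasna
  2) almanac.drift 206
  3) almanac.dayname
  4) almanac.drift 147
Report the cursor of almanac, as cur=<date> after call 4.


Answer: cur=1834-06-11

Derivation:
>>> keep.newfold /kosme/smasna
:: ok
>>> almanac.drift 206
:: 1834-01-15
>>> almanac.dayname
:: Wednesday
>>> almanac.drift 147
:: 1834-06-11


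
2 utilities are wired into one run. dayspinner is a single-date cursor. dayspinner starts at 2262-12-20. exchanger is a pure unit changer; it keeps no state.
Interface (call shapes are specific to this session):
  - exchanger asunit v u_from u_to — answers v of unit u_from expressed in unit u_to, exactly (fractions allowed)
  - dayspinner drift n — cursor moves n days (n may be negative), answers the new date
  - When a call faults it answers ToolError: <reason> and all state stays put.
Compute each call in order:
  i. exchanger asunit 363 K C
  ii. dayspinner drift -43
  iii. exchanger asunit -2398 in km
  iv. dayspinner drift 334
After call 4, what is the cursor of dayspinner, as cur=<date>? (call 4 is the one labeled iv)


> exchanger asunit v=363 u_from=K u_to=C
  1797/20
> dayspinner drift n=-43
  2262-11-07
> exchanger asunit v=-2398 u_from=in u_to=km
  -152273/2500000
> dayspinner drift n=334
  2263-10-07

Answer: cur=2263-10-07


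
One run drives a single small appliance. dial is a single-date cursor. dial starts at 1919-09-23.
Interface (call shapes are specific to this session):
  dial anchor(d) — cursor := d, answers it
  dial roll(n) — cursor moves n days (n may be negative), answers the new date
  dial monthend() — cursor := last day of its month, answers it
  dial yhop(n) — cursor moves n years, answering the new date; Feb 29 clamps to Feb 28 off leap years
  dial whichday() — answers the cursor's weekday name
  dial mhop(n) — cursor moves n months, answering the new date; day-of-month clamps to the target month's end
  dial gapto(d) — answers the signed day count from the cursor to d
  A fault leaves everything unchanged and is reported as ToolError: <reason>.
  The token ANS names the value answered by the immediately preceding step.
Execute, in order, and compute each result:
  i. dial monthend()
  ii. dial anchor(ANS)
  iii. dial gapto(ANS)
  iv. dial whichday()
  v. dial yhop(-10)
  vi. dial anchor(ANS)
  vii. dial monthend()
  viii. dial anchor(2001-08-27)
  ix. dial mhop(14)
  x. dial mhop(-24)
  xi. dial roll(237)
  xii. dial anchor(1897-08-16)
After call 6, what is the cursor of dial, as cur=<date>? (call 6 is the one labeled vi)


Answer: cur=1909-09-30

Derivation:
Invoking dial monthend(), and observe 1919-09-30.
Using dial anchor using d='ANS', and observe 1919-09-30.
Calling dial gapto using d='ANS': 0.
I try dial whichday, yielding Tuesday.
Next I call dial yhop using n='-10', and see 1909-09-30.
I call dial anchor using d='ANS', and get 1909-09-30.
Next I call dial monthend(), and get 1909-09-30.
I invoke dial anchor using d='2001-08-27', — result: 2001-08-27.
I use dial mhop using n='14', yielding 2002-10-27.
Then dial mhop using n='-24': 2000-10-27.
I invoke dial roll using n='237', — result: 2001-06-21.
Now I run dial anchor using d='1897-08-16', and get 1897-08-16.


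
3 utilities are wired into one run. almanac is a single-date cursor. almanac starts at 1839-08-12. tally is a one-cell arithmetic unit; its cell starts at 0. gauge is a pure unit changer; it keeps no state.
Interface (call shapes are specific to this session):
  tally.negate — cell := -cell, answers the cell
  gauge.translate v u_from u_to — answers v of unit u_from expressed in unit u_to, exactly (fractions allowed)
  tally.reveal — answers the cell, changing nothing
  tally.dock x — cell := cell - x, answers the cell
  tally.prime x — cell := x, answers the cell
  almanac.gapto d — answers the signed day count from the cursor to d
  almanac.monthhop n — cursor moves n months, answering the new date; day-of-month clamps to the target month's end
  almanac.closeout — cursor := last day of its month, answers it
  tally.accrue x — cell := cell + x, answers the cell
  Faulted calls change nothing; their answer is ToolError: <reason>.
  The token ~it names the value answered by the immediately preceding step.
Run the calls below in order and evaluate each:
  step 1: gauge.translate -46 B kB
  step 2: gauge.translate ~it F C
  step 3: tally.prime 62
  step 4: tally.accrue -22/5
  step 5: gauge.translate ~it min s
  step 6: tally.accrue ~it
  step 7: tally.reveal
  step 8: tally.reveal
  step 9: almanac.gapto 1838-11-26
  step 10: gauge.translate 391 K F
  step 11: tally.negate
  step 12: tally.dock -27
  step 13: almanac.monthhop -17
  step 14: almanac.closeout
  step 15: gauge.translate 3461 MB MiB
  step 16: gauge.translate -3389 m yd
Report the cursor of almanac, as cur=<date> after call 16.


;; 1. gauge.translate(v: -46, u_from: B, u_to: kB) ~> -23/500
;; 2. gauge.translate(v: ~it, u_from: F, u_to: C) ~> -5341/300
;; 3. tally.prime(x: 62) ~> 62
;; 4. tally.accrue(x: -22/5) ~> 288/5
;; 5. gauge.translate(v: ~it, u_from: min, u_to: s) ~> 3456
;; 6. tally.accrue(x: ~it) ~> 17568/5
;; 7. tally.reveal() ~> 17568/5
;; 8. tally.reveal() ~> 17568/5
;; 9. almanac.gapto(d: 1838-11-26) ~> -259
;; 10. gauge.translate(v: 391, u_from: K, u_to: F) ~> 24413/100
;; 11. tally.negate() ~> -17568/5
;; 12. tally.dock(x: -27) ~> -17433/5
;; 13. almanac.monthhop(n: -17) ~> 1838-03-12
;; 14. almanac.closeout() ~> 1838-03-31
;; 15. gauge.translate(v: 3461, u_from: MB, u_to: MiB) ~> 54078125/16384
;; 16. gauge.translate(v: -3389, u_from: m, u_to: yd) ~> -4236250/1143

Answer: cur=1838-03-31


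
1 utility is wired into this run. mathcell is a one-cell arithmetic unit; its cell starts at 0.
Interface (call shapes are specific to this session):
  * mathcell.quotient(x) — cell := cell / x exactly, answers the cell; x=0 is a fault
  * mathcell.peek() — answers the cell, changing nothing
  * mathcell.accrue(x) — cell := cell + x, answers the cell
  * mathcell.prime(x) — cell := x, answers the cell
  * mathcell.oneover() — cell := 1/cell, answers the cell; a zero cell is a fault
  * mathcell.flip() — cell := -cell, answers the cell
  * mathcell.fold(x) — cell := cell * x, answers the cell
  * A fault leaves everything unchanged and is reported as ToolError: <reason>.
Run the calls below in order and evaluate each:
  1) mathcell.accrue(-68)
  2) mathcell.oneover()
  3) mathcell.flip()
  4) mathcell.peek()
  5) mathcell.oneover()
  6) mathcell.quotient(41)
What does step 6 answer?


CALL mathcell.accrue[x=-68]
RET  -68
CALL mathcell.oneover[]
RET  -1/68
CALL mathcell.flip[]
RET  1/68
CALL mathcell.peek[]
RET  1/68
CALL mathcell.oneover[]
RET  68
CALL mathcell.quotient[x=41]
RET  68/41

Answer: 68/41


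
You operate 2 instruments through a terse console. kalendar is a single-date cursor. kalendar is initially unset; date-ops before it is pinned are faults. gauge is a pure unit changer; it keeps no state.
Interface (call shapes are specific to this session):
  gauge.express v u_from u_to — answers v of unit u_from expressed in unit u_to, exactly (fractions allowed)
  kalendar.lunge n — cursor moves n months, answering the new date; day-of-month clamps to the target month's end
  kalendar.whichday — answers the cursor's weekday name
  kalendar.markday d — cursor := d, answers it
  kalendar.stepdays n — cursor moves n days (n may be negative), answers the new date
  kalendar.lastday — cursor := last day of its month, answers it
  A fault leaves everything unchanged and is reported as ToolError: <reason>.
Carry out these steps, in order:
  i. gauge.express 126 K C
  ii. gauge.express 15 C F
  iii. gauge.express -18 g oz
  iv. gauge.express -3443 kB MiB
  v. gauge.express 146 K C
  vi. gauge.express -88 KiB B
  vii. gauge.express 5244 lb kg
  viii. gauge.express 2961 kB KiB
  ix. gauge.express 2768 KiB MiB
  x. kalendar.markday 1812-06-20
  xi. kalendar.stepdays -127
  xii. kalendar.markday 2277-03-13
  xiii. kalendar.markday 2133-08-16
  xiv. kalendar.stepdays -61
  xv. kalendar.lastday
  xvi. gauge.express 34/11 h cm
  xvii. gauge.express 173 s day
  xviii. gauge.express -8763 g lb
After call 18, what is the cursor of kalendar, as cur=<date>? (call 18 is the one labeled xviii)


Answer: cur=2133-06-30

Derivation:
-> express(126, K, C)
<- -2943/20
-> express(15, C, F)
<- 59
-> express(-18, g, oz)
<- -28800000/45359237
-> express(-3443, kB, MiB)
<- -430375/131072
-> express(146, K, C)
<- -2543/20
-> express(-88, KiB, B)
<- -90112
-> express(5244, lb, kg)
<- 59465959707/25000000
-> express(2961, kB, KiB)
<- 370125/128
-> express(2768, KiB, MiB)
<- 173/64
-> markday(1812-06-20)
<- 1812-06-20
-> stepdays(-127)
<- 1812-02-14
-> markday(2277-03-13)
<- 2277-03-13
-> markday(2133-08-16)
<- 2133-08-16
-> stepdays(-61)
<- 2133-06-16
-> lastday()
<- 2133-06-30
-> express(34/11, h, cm)
<- ToolError: incompatible units
-> express(173, s, day)
<- 173/86400
-> express(-8763, g, lb)
<- -876300000/45359237


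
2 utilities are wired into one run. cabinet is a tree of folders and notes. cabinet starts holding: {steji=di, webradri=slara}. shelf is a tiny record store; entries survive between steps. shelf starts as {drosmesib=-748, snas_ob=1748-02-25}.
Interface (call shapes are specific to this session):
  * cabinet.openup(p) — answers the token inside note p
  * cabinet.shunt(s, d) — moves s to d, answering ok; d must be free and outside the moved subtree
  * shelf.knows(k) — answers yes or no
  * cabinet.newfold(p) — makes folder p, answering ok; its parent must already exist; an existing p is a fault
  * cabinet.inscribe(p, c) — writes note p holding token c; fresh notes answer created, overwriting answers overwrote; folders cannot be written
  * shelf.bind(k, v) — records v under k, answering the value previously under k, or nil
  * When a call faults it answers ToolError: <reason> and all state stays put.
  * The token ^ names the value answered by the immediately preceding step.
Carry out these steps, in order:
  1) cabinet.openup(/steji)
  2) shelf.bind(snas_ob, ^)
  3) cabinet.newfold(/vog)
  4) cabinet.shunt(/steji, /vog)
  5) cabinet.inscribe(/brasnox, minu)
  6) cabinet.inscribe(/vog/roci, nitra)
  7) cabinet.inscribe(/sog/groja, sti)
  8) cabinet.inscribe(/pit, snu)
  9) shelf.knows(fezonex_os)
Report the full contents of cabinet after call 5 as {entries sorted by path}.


Step: cabinet.openup[p: /steji]
Result: di
Step: shelf.bind[k: snas_ob; v: ^]
Result: 1748-02-25
Step: cabinet.newfold[p: /vog]
Result: ok
Step: cabinet.shunt[s: /steji; d: /vog]
Result: ToolError: exists
Step: cabinet.inscribe[p: /brasnox; c: minu]
Result: created
Step: cabinet.inscribe[p: /vog/roci; c: nitra]
Result: created
Step: cabinet.inscribe[p: /sog/groja; c: sti]
Result: ToolError: no parent
Step: cabinet.inscribe[p: /pit; c: snu]
Result: created
Step: shelf.knows[k: fezonex_os]
Result: no

Answer: {brasnox=minu, steji=di, vog/, webradri=slara}


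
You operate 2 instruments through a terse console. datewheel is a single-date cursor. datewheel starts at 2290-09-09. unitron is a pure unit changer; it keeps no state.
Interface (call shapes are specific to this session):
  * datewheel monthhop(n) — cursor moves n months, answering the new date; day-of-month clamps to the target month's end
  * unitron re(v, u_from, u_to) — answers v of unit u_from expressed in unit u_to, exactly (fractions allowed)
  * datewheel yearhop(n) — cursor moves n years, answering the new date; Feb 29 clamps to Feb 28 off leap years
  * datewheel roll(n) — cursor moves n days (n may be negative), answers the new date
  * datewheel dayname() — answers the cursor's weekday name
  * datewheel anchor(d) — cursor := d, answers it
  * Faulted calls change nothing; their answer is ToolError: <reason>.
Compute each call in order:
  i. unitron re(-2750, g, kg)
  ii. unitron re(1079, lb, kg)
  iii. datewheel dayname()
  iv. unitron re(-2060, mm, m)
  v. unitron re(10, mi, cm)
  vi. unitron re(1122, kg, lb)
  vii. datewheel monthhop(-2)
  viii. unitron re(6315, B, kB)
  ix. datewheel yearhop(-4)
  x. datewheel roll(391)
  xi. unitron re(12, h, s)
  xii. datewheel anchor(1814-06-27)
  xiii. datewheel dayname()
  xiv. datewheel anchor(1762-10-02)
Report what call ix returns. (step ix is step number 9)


Answer: 2286-07-09

Derivation:
·→ unitron re(v: -2750, u_from: g, u_to: kg)
·← -11/4
·→ unitron re(v: 1079, u_from: lb, u_to: kg)
·← 48942616723/100000000
·→ datewheel dayname()
·← Tuesday
·→ unitron re(v: -2060, u_from: mm, u_to: m)
·← -103/50
·→ unitron re(v: 10, u_from: mi, u_to: cm)
·← 1609344
·→ unitron re(v: 1122, u_from: kg, u_to: lb)
·← 10200000000/4123567
·→ datewheel monthhop(n: -2)
·← 2290-07-09
·→ unitron re(v: 6315, u_from: B, u_to: kB)
·← 1263/200
·→ datewheel yearhop(n: -4)
·← 2286-07-09
·→ datewheel roll(n: 391)
·← 2287-08-04
·→ unitron re(v: 12, u_from: h, u_to: s)
·← 43200
·→ datewheel anchor(d: 1814-06-27)
·← 1814-06-27
·→ datewheel dayname()
·← Monday
·→ datewheel anchor(d: 1762-10-02)
·← 1762-10-02


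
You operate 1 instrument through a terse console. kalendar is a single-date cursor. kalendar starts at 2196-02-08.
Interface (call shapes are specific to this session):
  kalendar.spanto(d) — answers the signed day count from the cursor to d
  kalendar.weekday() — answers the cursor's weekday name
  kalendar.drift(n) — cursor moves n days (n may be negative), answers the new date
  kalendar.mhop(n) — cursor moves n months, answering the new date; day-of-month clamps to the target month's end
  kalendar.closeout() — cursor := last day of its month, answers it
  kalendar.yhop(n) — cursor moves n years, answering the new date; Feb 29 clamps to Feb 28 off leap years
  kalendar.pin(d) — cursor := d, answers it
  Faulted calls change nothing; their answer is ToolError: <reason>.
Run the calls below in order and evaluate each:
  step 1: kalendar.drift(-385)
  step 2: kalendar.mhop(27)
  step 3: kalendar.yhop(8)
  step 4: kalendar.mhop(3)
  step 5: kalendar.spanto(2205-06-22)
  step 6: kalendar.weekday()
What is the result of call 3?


Answer: 2205-04-19

Derivation:
I run kalendar.drift(n: -385), and see 2195-01-19.
I use kalendar.mhop(n: 27), and see 2197-04-19.
I run kalendar.yhop(n: 8), and observe 2205-04-19.
Using kalendar.mhop(n: 3), giving 2205-07-19.
Now I run kalendar.spanto(d: 2205-06-22), and see -27.
Calling kalendar.weekday(), → Friday.


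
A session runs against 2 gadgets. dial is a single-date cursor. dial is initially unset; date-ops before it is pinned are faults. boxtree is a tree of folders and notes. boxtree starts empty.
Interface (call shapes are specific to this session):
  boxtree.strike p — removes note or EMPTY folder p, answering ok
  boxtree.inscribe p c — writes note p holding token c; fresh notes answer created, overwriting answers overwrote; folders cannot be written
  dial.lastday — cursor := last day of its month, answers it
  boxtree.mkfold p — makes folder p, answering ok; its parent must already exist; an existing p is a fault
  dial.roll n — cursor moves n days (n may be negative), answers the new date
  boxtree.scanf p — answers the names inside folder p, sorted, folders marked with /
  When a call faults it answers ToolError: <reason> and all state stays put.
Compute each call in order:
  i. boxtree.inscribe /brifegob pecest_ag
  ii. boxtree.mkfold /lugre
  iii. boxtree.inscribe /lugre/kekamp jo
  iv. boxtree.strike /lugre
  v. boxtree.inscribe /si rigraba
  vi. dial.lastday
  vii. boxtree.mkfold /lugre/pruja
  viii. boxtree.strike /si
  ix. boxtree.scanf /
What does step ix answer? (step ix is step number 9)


Answer: [brifegob, lugre/]

Derivation:
I call inscribe using p→/brifegob, c→pecest_ag, and observe created.
Calling mkfold using p→/lugre, and observe ok.
Then inscribe using p→/lugre/kekamp, c→jo, and get created.
Calling strike using p→/lugre, which returns ToolError: not empty.
I run inscribe using p→/si, c→rigraba, and get created.
I run lastday(), giving ToolError: no date set.
Using mkfold using p→/lugre/pruja, yielding ok.
I run strike using p→/si, → ok.
I try scanf using p→/: [brifegob, lugre/].


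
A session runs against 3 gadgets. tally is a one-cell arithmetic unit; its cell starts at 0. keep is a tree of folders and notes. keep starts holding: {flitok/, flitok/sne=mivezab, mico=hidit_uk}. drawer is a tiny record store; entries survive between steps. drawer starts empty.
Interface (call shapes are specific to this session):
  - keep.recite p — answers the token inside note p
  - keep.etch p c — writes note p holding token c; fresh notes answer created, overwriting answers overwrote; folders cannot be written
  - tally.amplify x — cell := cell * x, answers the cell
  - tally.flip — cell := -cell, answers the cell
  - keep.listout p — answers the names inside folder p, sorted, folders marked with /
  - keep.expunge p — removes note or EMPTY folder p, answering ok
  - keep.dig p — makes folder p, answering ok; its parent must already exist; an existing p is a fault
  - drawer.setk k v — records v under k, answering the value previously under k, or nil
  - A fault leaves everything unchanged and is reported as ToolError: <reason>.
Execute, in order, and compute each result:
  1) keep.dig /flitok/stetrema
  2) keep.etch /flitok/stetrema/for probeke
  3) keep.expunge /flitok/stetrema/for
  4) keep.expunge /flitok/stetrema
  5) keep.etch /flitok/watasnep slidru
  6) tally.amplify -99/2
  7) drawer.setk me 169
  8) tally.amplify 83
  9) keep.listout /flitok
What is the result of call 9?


>>> keep.dig p→/flitok/stetrema
= ok
>>> keep.etch p→/flitok/stetrema/for c→probeke
= created
>>> keep.expunge p→/flitok/stetrema/for
= ok
>>> keep.expunge p→/flitok/stetrema
= ok
>>> keep.etch p→/flitok/watasnep c→slidru
= created
>>> tally.amplify x→-99/2
= 0
>>> drawer.setk k→me v→169
= nil
>>> tally.amplify x→83
= 0
>>> keep.listout p→/flitok
= [sne, watasnep]

Answer: [sne, watasnep]


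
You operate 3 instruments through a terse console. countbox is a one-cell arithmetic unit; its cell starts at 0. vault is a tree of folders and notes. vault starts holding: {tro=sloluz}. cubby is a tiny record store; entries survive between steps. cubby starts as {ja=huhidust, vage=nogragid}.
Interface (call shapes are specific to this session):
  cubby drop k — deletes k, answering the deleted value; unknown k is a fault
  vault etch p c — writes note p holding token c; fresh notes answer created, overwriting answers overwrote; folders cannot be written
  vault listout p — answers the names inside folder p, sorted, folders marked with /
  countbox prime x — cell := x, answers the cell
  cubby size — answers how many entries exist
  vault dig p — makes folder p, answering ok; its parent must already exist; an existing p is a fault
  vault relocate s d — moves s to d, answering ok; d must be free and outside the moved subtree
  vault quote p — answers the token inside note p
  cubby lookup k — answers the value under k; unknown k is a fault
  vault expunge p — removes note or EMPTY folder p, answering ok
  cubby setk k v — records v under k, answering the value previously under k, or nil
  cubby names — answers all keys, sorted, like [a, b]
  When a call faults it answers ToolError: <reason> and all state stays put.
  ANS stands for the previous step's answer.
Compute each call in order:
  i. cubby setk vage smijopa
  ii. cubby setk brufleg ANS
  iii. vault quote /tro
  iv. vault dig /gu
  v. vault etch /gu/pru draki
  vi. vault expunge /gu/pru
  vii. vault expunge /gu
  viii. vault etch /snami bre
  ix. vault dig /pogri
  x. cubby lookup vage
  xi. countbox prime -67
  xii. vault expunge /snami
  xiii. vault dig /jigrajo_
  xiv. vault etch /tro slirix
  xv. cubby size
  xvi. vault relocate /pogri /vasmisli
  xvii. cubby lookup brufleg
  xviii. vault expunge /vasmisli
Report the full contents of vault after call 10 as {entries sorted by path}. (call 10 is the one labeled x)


==> cubby setk(k: vage, v: smijopa)
<== nogragid
==> cubby setk(k: brufleg, v: ANS)
<== nil
==> vault quote(p: /tro)
<== sloluz
==> vault dig(p: /gu)
<== ok
==> vault etch(p: /gu/pru, c: draki)
<== created
==> vault expunge(p: /gu/pru)
<== ok
==> vault expunge(p: /gu)
<== ok
==> vault etch(p: /snami, c: bre)
<== created
==> vault dig(p: /pogri)
<== ok
==> cubby lookup(k: vage)
<== smijopa
==> countbox prime(x: -67)
<== -67
==> vault expunge(p: /snami)
<== ok
==> vault dig(p: /jigrajo_)
<== ok
==> vault etch(p: /tro, c: slirix)
<== overwrote
==> cubby size()
<== 3
==> vault relocate(s: /pogri, d: /vasmisli)
<== ok
==> cubby lookup(k: brufleg)
<== nogragid
==> vault expunge(p: /vasmisli)
<== ok

Answer: {pogri/, snami=bre, tro=sloluz}


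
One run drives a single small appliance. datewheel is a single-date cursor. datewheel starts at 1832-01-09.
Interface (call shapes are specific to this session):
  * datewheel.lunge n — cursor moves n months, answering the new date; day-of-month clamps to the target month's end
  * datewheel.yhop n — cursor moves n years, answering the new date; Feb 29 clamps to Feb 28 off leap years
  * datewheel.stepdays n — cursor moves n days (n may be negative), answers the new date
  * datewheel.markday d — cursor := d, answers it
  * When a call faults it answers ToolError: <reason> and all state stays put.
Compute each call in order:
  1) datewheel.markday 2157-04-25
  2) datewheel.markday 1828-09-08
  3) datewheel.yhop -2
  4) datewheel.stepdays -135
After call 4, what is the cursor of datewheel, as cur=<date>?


I try markday with d=2157-04-25, — result: 2157-04-25.
Then markday with d=1828-09-08, which returns 1828-09-08.
Now I run yhop with n=-2, → 1826-09-08.
Next I call stepdays with n=-135, and get 1826-04-26.

Answer: cur=1826-04-26


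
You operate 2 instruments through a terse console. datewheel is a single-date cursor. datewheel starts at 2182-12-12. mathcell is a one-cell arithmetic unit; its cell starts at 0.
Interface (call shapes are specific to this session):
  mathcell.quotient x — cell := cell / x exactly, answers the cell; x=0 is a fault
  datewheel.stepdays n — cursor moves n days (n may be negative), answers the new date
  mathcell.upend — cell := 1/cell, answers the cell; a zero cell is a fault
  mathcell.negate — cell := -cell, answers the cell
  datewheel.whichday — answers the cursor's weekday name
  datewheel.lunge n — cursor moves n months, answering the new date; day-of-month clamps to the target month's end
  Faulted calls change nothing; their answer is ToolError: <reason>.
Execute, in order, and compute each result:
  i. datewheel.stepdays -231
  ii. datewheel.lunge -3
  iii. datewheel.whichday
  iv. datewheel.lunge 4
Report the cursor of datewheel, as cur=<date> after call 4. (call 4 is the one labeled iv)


Answer: cur=2182-05-25

Derivation:
Step: datewheel.stepdays[n→-231]
Result: 2182-04-25
Step: datewheel.lunge[n→-3]
Result: 2182-01-25
Step: datewheel.whichday[]
Result: Friday
Step: datewheel.lunge[n→4]
Result: 2182-05-25


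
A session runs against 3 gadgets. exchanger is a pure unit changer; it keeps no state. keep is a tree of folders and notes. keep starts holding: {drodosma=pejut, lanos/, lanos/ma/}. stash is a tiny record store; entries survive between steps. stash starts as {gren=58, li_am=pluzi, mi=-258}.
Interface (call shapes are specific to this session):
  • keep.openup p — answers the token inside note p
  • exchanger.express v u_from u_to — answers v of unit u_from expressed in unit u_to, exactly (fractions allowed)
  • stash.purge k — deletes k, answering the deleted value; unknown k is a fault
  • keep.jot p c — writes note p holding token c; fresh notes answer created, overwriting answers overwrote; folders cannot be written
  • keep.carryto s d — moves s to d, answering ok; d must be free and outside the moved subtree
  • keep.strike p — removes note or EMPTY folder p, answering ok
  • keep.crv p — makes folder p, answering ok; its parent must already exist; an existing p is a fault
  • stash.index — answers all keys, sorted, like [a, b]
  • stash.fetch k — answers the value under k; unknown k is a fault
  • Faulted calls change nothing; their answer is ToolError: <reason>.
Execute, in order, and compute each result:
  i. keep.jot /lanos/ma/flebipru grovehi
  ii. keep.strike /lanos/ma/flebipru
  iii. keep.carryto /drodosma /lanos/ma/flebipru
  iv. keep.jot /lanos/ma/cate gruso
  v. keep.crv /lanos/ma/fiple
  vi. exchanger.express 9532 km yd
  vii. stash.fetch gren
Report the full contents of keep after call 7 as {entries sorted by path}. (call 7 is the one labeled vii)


·→ keep.jot(p=/lanos/ma/flebipru, c=grovehi)
·← created
·→ keep.strike(p=/lanos/ma/flebipru)
·← ok
·→ keep.carryto(s=/drodosma, d=/lanos/ma/flebipru)
·← ok
·→ keep.jot(p=/lanos/ma/cate, c=gruso)
·← created
·→ keep.crv(p=/lanos/ma/fiple)
·← ok
·→ exchanger.express(v=9532, u_from=km, u_to=yd)
·← 11915000000/1143
·→ stash.fetch(k=gren)
·← 58

Answer: {lanos/, lanos/ma/, lanos/ma/cate=gruso, lanos/ma/fiple/, lanos/ma/flebipru=pejut}


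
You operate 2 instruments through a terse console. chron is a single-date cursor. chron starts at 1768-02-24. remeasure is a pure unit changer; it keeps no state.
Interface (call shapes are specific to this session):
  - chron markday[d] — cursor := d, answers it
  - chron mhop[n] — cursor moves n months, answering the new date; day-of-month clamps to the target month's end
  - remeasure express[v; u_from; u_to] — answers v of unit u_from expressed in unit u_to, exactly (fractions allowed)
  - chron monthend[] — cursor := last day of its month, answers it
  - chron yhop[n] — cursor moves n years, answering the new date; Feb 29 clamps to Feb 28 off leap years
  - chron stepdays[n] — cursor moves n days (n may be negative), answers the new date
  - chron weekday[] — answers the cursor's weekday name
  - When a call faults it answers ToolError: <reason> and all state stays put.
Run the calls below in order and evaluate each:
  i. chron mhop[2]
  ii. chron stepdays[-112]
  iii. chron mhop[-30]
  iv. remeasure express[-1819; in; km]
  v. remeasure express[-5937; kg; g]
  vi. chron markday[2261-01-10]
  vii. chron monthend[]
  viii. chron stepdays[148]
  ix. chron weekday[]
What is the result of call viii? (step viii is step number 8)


Answer: 2261-06-28

Derivation:
→ chron mhop(n='2')
← 1768-04-24
→ chron stepdays(n='-112')
← 1768-01-03
→ chron mhop(n='-30')
← 1765-07-03
→ remeasure express(v='-1819', u_from='in', u_to='km')
← -231013/5000000
→ remeasure express(v='-5937', u_from='kg', u_to='g')
← -5937000
→ chron markday(d='2261-01-10')
← 2261-01-10
→ chron monthend()
← 2261-01-31
→ chron stepdays(n='148')
← 2261-06-28
→ chron weekday()
← Friday


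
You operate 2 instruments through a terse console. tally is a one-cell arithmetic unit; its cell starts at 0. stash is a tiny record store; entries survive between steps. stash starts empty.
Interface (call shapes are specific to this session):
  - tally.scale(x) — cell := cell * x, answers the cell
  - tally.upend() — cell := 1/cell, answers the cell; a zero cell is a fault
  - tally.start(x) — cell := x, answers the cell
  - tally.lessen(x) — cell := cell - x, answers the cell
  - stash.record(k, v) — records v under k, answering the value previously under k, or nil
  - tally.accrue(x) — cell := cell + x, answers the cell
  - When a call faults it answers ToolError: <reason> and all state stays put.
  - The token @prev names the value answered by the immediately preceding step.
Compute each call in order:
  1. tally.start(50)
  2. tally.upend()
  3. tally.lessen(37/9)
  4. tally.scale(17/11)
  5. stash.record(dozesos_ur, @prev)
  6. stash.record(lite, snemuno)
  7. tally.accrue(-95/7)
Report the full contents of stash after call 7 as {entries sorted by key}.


Answer: {dozesos_ur=-31297/4950, lite=snemuno}

Derivation:
Invoking tally.start(50), giving 50.
Next I call tally.upend(), — result: 1/50.
Calling tally.lessen(37/9), and see -1841/450.
I use tally.scale(17/11): -31297/4950.
I run stash.record(dozesos_ur, @prev), and get nil.
Using stash.record(lite, snemuno), → nil.
I use tally.accrue(-95/7), → -689329/34650.


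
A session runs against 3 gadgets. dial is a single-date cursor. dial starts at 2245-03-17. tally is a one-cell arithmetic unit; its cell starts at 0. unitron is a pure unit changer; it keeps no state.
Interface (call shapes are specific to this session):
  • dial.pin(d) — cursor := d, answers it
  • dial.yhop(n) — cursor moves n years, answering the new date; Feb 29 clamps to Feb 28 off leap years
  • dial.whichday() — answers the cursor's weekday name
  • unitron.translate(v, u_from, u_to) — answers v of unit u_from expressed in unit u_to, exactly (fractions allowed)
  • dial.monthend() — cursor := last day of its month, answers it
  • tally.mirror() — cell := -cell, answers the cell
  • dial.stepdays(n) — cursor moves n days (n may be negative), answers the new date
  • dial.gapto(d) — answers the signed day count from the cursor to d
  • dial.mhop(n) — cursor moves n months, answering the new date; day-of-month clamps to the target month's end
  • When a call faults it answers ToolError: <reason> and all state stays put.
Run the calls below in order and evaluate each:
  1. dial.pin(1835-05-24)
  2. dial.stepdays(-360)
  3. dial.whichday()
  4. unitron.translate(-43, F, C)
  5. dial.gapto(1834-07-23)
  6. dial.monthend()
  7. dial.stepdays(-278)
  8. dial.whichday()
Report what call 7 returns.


! dial.pin(d='1835-05-24') -> 1835-05-24
! dial.stepdays(n='-360') -> 1834-05-29
! dial.whichday() -> Thursday
! unitron.translate(v='-43', u_from='F', u_to='C') -> -125/3
! dial.gapto(d='1834-07-23') -> 55
! dial.monthend() -> 1834-05-31
! dial.stepdays(n='-278') -> 1833-08-26
! dial.whichday() -> Monday

Answer: 1833-08-26


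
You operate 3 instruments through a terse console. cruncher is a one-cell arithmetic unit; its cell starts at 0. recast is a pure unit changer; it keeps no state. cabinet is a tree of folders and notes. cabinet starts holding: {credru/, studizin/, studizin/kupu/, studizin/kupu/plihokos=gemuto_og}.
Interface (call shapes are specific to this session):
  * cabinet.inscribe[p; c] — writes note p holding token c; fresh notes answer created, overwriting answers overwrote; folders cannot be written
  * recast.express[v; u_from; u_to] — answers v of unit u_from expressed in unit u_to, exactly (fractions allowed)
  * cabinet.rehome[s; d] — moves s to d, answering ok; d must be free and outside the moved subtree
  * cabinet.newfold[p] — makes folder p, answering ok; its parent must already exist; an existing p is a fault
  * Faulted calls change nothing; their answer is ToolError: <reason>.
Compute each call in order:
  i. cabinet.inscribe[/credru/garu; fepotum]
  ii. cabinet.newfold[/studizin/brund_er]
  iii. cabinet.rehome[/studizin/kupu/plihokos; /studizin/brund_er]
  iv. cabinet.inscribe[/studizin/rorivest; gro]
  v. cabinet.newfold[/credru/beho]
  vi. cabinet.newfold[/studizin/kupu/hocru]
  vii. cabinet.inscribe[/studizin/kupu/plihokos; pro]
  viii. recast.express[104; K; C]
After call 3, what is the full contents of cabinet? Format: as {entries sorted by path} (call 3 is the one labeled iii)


Answer: {credru/, credru/garu=fepotum, studizin/, studizin/brund_er/, studizin/kupu/, studizin/kupu/plihokos=gemuto_og}

Derivation:
! inscribe(p=/credru/garu, c=fepotum) ~> created
! newfold(p=/studizin/brund_er) ~> ok
! rehome(s=/studizin/kupu/plihokos, d=/studizin/brund_er) ~> ToolError: exists
! inscribe(p=/studizin/rorivest, c=gro) ~> created
! newfold(p=/credru/beho) ~> ok
! newfold(p=/studizin/kupu/hocru) ~> ok
! inscribe(p=/studizin/kupu/plihokos, c=pro) ~> overwrote
! express(v=104, u_from=K, u_to=C) ~> -3383/20
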